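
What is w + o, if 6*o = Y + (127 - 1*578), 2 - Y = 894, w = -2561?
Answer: -16709/6 ≈ -2784.8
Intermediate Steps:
Y = -892 (Y = 2 - 1*894 = 2 - 894 = -892)
o = -1343/6 (o = (-892 + (127 - 1*578))/6 = (-892 + (127 - 578))/6 = (-892 - 451)/6 = (⅙)*(-1343) = -1343/6 ≈ -223.83)
w + o = -2561 - 1343/6 = -16709/6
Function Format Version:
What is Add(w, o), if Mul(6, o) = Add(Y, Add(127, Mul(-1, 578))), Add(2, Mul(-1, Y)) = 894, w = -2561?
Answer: Rational(-16709, 6) ≈ -2784.8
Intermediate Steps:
Y = -892 (Y = Add(2, Mul(-1, 894)) = Add(2, -894) = -892)
o = Rational(-1343, 6) (o = Mul(Rational(1, 6), Add(-892, Add(127, Mul(-1, 578)))) = Mul(Rational(1, 6), Add(-892, Add(127, -578))) = Mul(Rational(1, 6), Add(-892, -451)) = Mul(Rational(1, 6), -1343) = Rational(-1343, 6) ≈ -223.83)
Add(w, o) = Add(-2561, Rational(-1343, 6)) = Rational(-16709, 6)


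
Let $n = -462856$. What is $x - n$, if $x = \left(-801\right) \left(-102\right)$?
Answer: $544558$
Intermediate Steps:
$x = 81702$
$x - n = 81702 - -462856 = 81702 + 462856 = 544558$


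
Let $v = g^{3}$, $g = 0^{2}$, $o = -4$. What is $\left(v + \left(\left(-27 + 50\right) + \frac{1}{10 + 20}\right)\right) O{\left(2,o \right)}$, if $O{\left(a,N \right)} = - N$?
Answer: $\frac{1382}{15} \approx 92.133$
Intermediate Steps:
$g = 0$
$v = 0$ ($v = 0^{3} = 0$)
$\left(v + \left(\left(-27 + 50\right) + \frac{1}{10 + 20}\right)\right) O{\left(2,o \right)} = \left(0 + \left(\left(-27 + 50\right) + \frac{1}{10 + 20}\right)\right) \left(\left(-1\right) \left(-4\right)\right) = \left(0 + \left(23 + \frac{1}{30}\right)\right) 4 = \left(0 + \frac{691}{30}\right) 4 = \frac{691}{30} \cdot 4 = \frac{1382}{15}$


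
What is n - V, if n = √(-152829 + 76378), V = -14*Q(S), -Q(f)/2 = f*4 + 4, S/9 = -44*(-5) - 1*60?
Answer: -161392 + I*√76451 ≈ -1.6139e+5 + 276.5*I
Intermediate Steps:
S = 1440 (S = 9*(-44*(-5) - 1*60) = 9*(220 - 60) = 9*160 = 1440)
Q(f) = -8 - 8*f (Q(f) = -2*(f*4 + 4) = -2*(4*f + 4) = -2*(4 + 4*f) = -8 - 8*f)
V = 161392 (V = -14*(-8 - 8*1440) = -14*(-8 - 11520) = -14*(-11528) = 161392)
n = I*√76451 (n = √(-76451) = I*√76451 ≈ 276.5*I)
n - V = I*√76451 - 1*161392 = I*√76451 - 161392 = -161392 + I*√76451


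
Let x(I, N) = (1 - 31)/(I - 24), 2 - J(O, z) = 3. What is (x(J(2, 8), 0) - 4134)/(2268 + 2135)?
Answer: -2952/3145 ≈ -0.93863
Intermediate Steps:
J(O, z) = -1 (J(O, z) = 2 - 1*3 = 2 - 3 = -1)
x(I, N) = -30/(-24 + I)
(x(J(2, 8), 0) - 4134)/(2268 + 2135) = (-30/(-24 - 1) - 4134)/(2268 + 2135) = (-30/(-25) - 4134)/4403 = (-30*(-1/25) - 4134)*(1/4403) = (6/5 - 4134)*(1/4403) = -20664/5*1/4403 = -2952/3145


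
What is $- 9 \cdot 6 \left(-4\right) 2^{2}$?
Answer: $864$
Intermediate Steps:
$- 9 \cdot 6 \left(-4\right) 2^{2} = \left(-9\right) \left(-24\right) 4 = 216 \cdot 4 = 864$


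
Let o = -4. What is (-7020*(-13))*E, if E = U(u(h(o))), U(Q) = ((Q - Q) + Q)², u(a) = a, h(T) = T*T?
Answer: 23362560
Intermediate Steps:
h(T) = T²
U(Q) = Q² (U(Q) = (0 + Q)² = Q²)
E = 256 (E = ((-4)²)² = 16² = 256)
(-7020*(-13))*E = -7020*(-13)*256 = 91260*256 = 23362560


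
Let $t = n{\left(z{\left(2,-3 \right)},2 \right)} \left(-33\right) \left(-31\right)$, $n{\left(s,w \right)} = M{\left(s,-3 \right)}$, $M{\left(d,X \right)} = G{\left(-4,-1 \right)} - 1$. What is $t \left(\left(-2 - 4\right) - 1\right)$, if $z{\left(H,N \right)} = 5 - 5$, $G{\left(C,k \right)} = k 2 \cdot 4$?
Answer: $64449$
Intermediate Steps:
$G{\left(C,k \right)} = 8 k$ ($G{\left(C,k \right)} = 2 k 4 = 8 k$)
$z{\left(H,N \right)} = 0$
$M{\left(d,X \right)} = -9$ ($M{\left(d,X \right)} = 8 \left(-1\right) - 1 = -8 - 1 = -9$)
$n{\left(s,w \right)} = -9$
$t = -9207$ ($t = \left(-9\right) \left(-33\right) \left(-31\right) = 297 \left(-31\right) = -9207$)
$t \left(\left(-2 - 4\right) - 1\right) = - 9207 \left(\left(-2 - 4\right) - 1\right) = - 9207 \left(-6 - 1\right) = \left(-9207\right) \left(-7\right) = 64449$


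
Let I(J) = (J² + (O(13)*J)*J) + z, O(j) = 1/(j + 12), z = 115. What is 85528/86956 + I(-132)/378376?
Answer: 212171679161/205637896600 ≈ 1.0318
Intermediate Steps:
O(j) = 1/(12 + j)
I(J) = 115 + 26*J²/25 (I(J) = (J² + (J/(12 + 13))*J) + 115 = (J² + (J/25)*J) + 115 = (J² + J²/25) + 115 = 26*J²/25 + 115 = 115 + 26*J²/25)
85528/86956 + I(-132)/378376 = 85528/86956 + (115 + (26/25)*(-132)²)/378376 = 85528*(1/86956) + (115 + (26/25)*17424)*(1/378376) = 21382/21739 + (115 + 453024/25)*(1/378376) = 21382/21739 + (455899/25)*(1/378376) = 21382/21739 + 455899/9459400 = 212171679161/205637896600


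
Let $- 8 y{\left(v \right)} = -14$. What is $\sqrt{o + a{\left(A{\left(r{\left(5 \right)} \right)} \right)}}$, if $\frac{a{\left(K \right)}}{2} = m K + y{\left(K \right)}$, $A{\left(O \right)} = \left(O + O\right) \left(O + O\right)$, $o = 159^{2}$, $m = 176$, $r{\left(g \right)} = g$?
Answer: $\frac{3 \sqrt{26882}}{2} \approx 245.94$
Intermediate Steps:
$y{\left(v \right)} = \frac{7}{4}$ ($y{\left(v \right)} = \left(- \frac{1}{8}\right) \left(-14\right) = \frac{7}{4}$)
$o = 25281$
$A{\left(O \right)} = 4 O^{2}$ ($A{\left(O \right)} = 2 O 2 O = 4 O^{2}$)
$a{\left(K \right)} = \frac{7}{2} + 352 K$ ($a{\left(K \right)} = 2 \left(176 K + \frac{7}{4}\right) = 2 \left(\frac{7}{4} + 176 K\right) = \frac{7}{2} + 352 K$)
$\sqrt{o + a{\left(A{\left(r{\left(5 \right)} \right)} \right)}} = \sqrt{25281 + \left(\frac{7}{2} + 352 \cdot 4 \cdot 5^{2}\right)} = \sqrt{25281 + \left(\frac{7}{2} + 352 \cdot 4 \cdot 25\right)} = \sqrt{25281 + \left(\frac{7}{2} + 352 \cdot 100\right)} = \sqrt{25281 + \left(\frac{7}{2} + 35200\right)} = \sqrt{25281 + \frac{70407}{2}} = \sqrt{\frac{120969}{2}} = \frac{3 \sqrt{26882}}{2}$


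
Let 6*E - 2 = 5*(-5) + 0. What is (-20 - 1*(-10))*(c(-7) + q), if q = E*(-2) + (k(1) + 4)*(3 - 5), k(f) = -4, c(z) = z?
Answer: -20/3 ≈ -6.6667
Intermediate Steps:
E = -23/6 (E = 1/3 + (5*(-5) + 0)/6 = 1/3 + (-25 + 0)/6 = 1/3 + (1/6)*(-25) = 1/3 - 25/6 = -23/6 ≈ -3.8333)
q = 23/3 (q = -23/6*(-2) + (-4 + 4)*(3 - 5) = 23/3 + 0*(-2) = 23/3 + 0 = 23/3 ≈ 7.6667)
(-20 - 1*(-10))*(c(-7) + q) = (-20 - 1*(-10))*(-7 + 23/3) = (-20 + 10)*(2/3) = -10*2/3 = -20/3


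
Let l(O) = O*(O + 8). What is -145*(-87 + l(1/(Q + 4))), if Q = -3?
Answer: 11310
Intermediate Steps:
l(O) = O*(8 + O)
-145*(-87 + l(1/(Q + 4))) = -145*(-87 + (8 + 1/(-3 + 4))/(-3 + 4)) = -145*(-87 + (8 + 1/1)/1) = -145*(-87 + 1*(8 + 1)) = -145*(-87 + 1*9) = -145*(-87 + 9) = -145*(-78) = 11310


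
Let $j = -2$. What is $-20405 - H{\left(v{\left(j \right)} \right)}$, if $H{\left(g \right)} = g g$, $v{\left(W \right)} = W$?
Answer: $-20409$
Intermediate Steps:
$H{\left(g \right)} = g^{2}$
$-20405 - H{\left(v{\left(j \right)} \right)} = -20405 - \left(-2\right)^{2} = -20405 - 4 = -20409$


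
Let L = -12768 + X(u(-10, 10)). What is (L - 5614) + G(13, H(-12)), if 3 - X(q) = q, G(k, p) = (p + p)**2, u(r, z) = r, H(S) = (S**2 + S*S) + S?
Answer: 286335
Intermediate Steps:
H(S) = S + 2*S**2 (H(S) = (S**2 + S**2) + S = 2*S**2 + S = S + 2*S**2)
G(k, p) = 4*p**2 (G(k, p) = (2*p)**2 = 4*p**2)
X(q) = 3 - q
L = -12755 (L = -12768 + (3 - 1*(-10)) = -12768 + (3 + 10) = -12768 + 13 = -12755)
(L - 5614) + G(13, H(-12)) = (-12755 - 5614) + 4*(-12*(1 + 2*(-12)))**2 = -18369 + 4*(-12*(1 - 24))**2 = -18369 + 4*(-12*(-23))**2 = -18369 + 4*276**2 = -18369 + 4*76176 = -18369 + 304704 = 286335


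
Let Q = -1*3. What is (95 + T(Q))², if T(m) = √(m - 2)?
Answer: (95 + I*√5)² ≈ 9020.0 + 424.85*I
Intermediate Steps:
Q = -3
T(m) = √(-2 + m)
(95 + T(Q))² = (95 + √(-2 - 3))² = (95 + √(-5))² = (95 + I*√5)²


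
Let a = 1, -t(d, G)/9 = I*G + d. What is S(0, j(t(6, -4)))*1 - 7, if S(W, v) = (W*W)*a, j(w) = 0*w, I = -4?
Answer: -7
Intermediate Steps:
t(d, G) = -9*d + 36*G (t(d, G) = -9*(-4*G + d) = -9*(d - 4*G) = -9*d + 36*G)
j(w) = 0
S(W, v) = W² (S(W, v) = (W*W)*1 = W²*1 = W²)
S(0, j(t(6, -4)))*1 - 7 = 0²*1 - 7 = 0*1 - 7 = 0 - 7 = -7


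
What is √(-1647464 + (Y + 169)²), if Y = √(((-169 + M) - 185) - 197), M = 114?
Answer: √(-1619340 + 338*I*√437) ≈ 2.776 + 1272.5*I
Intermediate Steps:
Y = I*√437 (Y = √(((-169 + 114) - 185) - 197) = √((-55 - 185) - 197) = √(-240 - 197) = √(-437) = I*√437 ≈ 20.905*I)
√(-1647464 + (Y + 169)²) = √(-1647464 + (I*√437 + 169)²) = √(-1647464 + (169 + I*√437)²)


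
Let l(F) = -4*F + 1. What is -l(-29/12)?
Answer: -32/3 ≈ -10.667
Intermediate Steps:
l(F) = 1 - 4*F
-l(-29/12) = -(1 - (-116)/12) = -(1 - 4*(-29/12)) = -(1 + 29/3) = -1*32/3 = -32/3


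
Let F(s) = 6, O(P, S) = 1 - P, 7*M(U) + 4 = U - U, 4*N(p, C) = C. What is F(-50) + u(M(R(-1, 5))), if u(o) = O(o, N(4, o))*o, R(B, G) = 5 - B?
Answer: 250/49 ≈ 5.1020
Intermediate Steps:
N(p, C) = C/4
M(U) = -4/7 (M(U) = -4/7 + (U - U)/7 = -4/7 + (⅐)*0 = -4/7 + 0 = -4/7)
u(o) = o*(1 - o) (u(o) = (1 - o)*o = o*(1 - o))
F(-50) + u(M(R(-1, 5))) = 6 - 4*(1 - 1*(-4/7))/7 = 6 - 4*(1 + 4/7)/7 = 6 - 4/7*11/7 = 6 - 44/49 = 250/49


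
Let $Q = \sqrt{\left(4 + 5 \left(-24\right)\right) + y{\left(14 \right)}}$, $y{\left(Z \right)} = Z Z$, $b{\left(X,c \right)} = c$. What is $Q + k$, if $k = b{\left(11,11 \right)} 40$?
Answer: $440 + 4 \sqrt{5} \approx 448.94$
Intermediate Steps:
$y{\left(Z \right)} = Z^{2}$
$k = 440$ ($k = 11 \cdot 40 = 440$)
$Q = 4 \sqrt{5}$ ($Q = \sqrt{\left(4 + 5 \left(-24\right)\right) + 14^{2}} = \sqrt{\left(4 - 120\right) + 196} = \sqrt{-116 + 196} = \sqrt{80} = 4 \sqrt{5} \approx 8.9443$)
$Q + k = 4 \sqrt{5} + 440 = 440 + 4 \sqrt{5}$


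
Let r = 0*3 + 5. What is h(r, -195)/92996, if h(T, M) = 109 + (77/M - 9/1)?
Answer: 19423/18134220 ≈ 0.0010711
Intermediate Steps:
r = 5 (r = 0 + 5 = 5)
h(T, M) = 100 + 77/M (h(T, M) = 109 + (77/M - 9*1) = 109 + (77/M - 9) = 109 + (-9 + 77/M) = 100 + 77/M)
h(r, -195)/92996 = (100 + 77/(-195))/92996 = (100 + 77*(-1/195))*(1/92996) = (100 - 77/195)*(1/92996) = (19423/195)*(1/92996) = 19423/18134220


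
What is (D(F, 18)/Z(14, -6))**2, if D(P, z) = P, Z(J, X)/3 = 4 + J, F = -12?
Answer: 4/81 ≈ 0.049383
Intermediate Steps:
Z(J, X) = 12 + 3*J (Z(J, X) = 3*(4 + J) = 12 + 3*J)
(D(F, 18)/Z(14, -6))**2 = (-12/(12 + 3*14))**2 = (-12/(12 + 42))**2 = (-12/54)**2 = (-12*1/54)**2 = (-2/9)**2 = 4/81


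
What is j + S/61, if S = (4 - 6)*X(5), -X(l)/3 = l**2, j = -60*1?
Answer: -3510/61 ≈ -57.541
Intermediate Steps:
j = -60
X(l) = -3*l**2
S = 150 (S = (4 - 6)*(-3*5**2) = -(-6)*25 = -2*(-75) = 150)
j + S/61 = -60 + 150/61 = -3510/61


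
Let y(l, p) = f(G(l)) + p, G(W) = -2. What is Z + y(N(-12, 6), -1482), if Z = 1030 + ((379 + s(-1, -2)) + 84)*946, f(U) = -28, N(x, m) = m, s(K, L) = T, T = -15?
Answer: 423328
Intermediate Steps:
s(K, L) = -15
Z = 424838 (Z = 1030 + ((379 - 15) + 84)*946 = 1030 + (364 + 84)*946 = 1030 + 448*946 = 1030 + 423808 = 424838)
y(l, p) = -28 + p
Z + y(N(-12, 6), -1482) = 424838 + (-28 - 1482) = 424838 - 1510 = 423328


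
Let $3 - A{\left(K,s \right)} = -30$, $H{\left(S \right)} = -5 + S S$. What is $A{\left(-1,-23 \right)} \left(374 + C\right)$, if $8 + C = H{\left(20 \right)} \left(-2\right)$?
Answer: $-13992$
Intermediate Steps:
$H{\left(S \right)} = -5 + S^{2}$
$A{\left(K,s \right)} = 33$ ($A{\left(K,s \right)} = 3 - -30 = 3 + 30 = 33$)
$C = -798$ ($C = -8 + \left(-5 + 20^{2}\right) \left(-2\right) = -8 + \left(-5 + 400\right) \left(-2\right) = -8 + 395 \left(-2\right) = -8 - 790 = -798$)
$A{\left(-1,-23 \right)} \left(374 + C\right) = 33 \left(374 - 798\right) = 33 \left(-424\right) = -13992$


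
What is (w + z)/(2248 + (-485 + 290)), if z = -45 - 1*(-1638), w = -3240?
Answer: -1647/2053 ≈ -0.80224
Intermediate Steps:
z = 1593 (z = -45 + 1638 = 1593)
(w + z)/(2248 + (-485 + 290)) = (-3240 + 1593)/(2248 + (-485 + 290)) = -1647/(2248 - 195) = -1647/2053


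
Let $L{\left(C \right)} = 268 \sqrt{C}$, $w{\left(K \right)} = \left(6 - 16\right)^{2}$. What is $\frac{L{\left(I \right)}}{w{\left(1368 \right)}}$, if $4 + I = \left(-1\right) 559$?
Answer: $\frac{67 i \sqrt{563}}{25} \approx 63.59 i$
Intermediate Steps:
$w{\left(K \right)} = 100$ ($w{\left(K \right)} = \left(-10\right)^{2} = 100$)
$I = -563$ ($I = -4 - 559 = -563$)
$\frac{L{\left(I \right)}}{w{\left(1368 \right)}} = \frac{268 \sqrt{-563}}{100} = 268 i \sqrt{563} \cdot \frac{1}{100} = \frac{67 i \sqrt{563}}{25}$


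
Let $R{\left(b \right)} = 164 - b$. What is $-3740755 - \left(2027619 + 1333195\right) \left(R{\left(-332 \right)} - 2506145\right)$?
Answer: $8421016497531$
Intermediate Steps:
$-3740755 - \left(2027619 + 1333195\right) \left(R{\left(-332 \right)} - 2506145\right) = -3740755 - \left(2027619 + 1333195\right) \left(\left(164 - -332\right) - 2506145\right) = -3740755 - 3360814 \left(\left(164 + 332\right) - 2506145\right) = -3740755 - 3360814 \left(496 - 2506145\right) = -3740755 - 3360814 \left(-2505649\right) = -3740755 - -8421020238286 = -3740755 + 8421020238286 = 8421016497531$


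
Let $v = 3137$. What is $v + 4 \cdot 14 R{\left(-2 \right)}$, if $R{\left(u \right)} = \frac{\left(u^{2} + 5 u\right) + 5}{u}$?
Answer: $3165$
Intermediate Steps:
$R{\left(u \right)} = \frac{5 + u^{2} + 5 u}{u}$
$v + 4 \cdot 14 R{\left(-2 \right)} = 3137 + 4 \cdot 14 \left(5 - 2 + \frac{5}{-2}\right) = 3137 + 56 \left(5 - 2 + 5 \left(- \frac{1}{2}\right)\right) = 3137 + 56 \left(5 - 2 - \frac{5}{2}\right) = 3137 + 56 \cdot \frac{1}{2} = 3137 + 28 = 3165$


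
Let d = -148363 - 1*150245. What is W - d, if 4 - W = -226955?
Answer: 525567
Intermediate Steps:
d = -298608 (d = -148363 - 150245 = -298608)
W = 226959 (W = 4 - 1*(-226955) = 4 + 226955 = 226959)
W - d = 226959 - 1*(-298608) = 226959 + 298608 = 525567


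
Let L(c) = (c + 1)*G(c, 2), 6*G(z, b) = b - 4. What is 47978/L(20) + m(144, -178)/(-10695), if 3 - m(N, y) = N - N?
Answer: -24434511/3565 ≈ -6854.0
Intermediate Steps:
m(N, y) = 3 (m(N, y) = 3 - (N - N) = 3 - 1*0 = 3 + 0 = 3)
G(z, b) = -2/3 + b/6 (G(z, b) = (b - 4)/6 = (-4 + b)/6 = -2/3 + b/6)
L(c) = -1/3 - c/3 (L(c) = (c + 1)*(-2/3 + (1/6)*2) = (1 + c)*(-2/3 + 1/3) = (1 + c)*(-1/3) = -1/3 - c/3)
47978/L(20) + m(144, -178)/(-10695) = 47978/(-1/3 - 1/3*20) + 3/(-10695) = 47978/(-1/3 - 20/3) + 3*(-1/10695) = 47978/(-7) - 1/3565 = 47978*(-1/7) - 1/3565 = -6854 - 1/3565 = -24434511/3565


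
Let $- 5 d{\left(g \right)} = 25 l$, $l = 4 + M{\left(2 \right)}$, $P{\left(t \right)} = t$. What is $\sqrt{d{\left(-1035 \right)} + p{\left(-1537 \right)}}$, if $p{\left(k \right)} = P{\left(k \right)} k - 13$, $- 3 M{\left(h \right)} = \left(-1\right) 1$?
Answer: $\frac{\sqrt{21261009}}{3} \approx 1537.0$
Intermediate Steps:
$M{\left(h \right)} = \frac{1}{3}$ ($M{\left(h \right)} = - \frac{\left(-1\right) 1}{3} = \left(- \frac{1}{3}\right) \left(-1\right) = \frac{1}{3}$)
$l = \frac{13}{3}$ ($l = 4 + \frac{1}{3} = \frac{13}{3} \approx 4.3333$)
$p{\left(k \right)} = -13 + k^{2}$ ($p{\left(k \right)} = k k - 13 = k^{2} - 13 = -13 + k^{2}$)
$d{\left(g \right)} = - \frac{65}{3}$ ($d{\left(g \right)} = - \frac{25 \cdot \frac{13}{3}}{5} = \left(- \frac{1}{5}\right) \frac{325}{3} = - \frac{65}{3}$)
$\sqrt{d{\left(-1035 \right)} + p{\left(-1537 \right)}} = \sqrt{- \frac{65}{3} - \left(13 - \left(-1537\right)^{2}\right)} = \sqrt{- \frac{65}{3} + \left(-13 + 2362369\right)} = \sqrt{- \frac{65}{3} + 2362356} = \sqrt{\frac{7087003}{3}} = \frac{\sqrt{21261009}}{3}$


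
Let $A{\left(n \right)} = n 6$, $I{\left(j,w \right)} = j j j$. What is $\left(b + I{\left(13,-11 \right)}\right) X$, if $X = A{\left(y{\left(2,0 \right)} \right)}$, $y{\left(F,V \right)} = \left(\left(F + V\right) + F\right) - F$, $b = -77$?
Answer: $25440$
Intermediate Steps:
$y{\left(F,V \right)} = F + V$ ($y{\left(F,V \right)} = \left(V + 2 F\right) - F = F + V$)
$I{\left(j,w \right)} = j^{3}$ ($I{\left(j,w \right)} = j^{2} j = j^{3}$)
$A{\left(n \right)} = 6 n$
$X = 12$ ($X = 6 \left(2 + 0\right) = 6 \cdot 2 = 12$)
$\left(b + I{\left(13,-11 \right)}\right) X = \left(-77 + 13^{3}\right) 12 = \left(-77 + 2197\right) 12 = 2120 \cdot 12 = 25440$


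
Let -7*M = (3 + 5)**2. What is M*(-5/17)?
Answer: 320/119 ≈ 2.6891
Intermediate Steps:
M = -64/7 (M = -(3 + 5)**2/7 = -1/7*8**2 = -1/7*64 = -64/7 ≈ -9.1429)
M*(-5/17) = -(-320)/(7*17) = -64/7*(-5/17) = 320/119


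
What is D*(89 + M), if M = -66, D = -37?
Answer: -851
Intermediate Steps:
D*(89 + M) = -37*(89 - 66) = -37*23 = -851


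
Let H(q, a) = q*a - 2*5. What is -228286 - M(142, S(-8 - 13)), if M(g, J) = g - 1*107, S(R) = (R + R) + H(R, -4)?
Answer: -228321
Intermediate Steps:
H(q, a) = -10 + a*q (H(q, a) = a*q - 10 = -10 + a*q)
S(R) = -10 - 2*R (S(R) = (R + R) + (-10 - 4*R) = 2*R + (-10 - 4*R) = -10 - 2*R)
M(g, J) = -107 + g (M(g, J) = g - 107 = -107 + g)
-228286 - M(142, S(-8 - 13)) = -228286 - (-107 + 142) = -228286 - 1*35 = -228286 - 35 = -228321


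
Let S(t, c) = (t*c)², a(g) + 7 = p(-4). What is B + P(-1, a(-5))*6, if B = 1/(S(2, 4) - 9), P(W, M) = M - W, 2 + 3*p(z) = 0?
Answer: -2199/55 ≈ -39.982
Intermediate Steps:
p(z) = -⅔ (p(z) = -⅔ + (⅓)*0 = -⅔ + 0 = -⅔)
a(g) = -23/3 (a(g) = -7 - ⅔ = -23/3)
S(t, c) = c²*t² (S(t, c) = (c*t)² = c²*t²)
B = 1/55 (B = 1/(4²*2² - 9) = 1/(16*4 - 9) = 1/(64 - 9) = 1/55 ≈ 0.018182)
B + P(-1, a(-5))*6 = 1/55 + (-23/3 - 1*(-1))*6 = 1/55 + (-23/3 + 1)*6 = 1/55 - 20/3*6 = 1/55 - 40 = -2199/55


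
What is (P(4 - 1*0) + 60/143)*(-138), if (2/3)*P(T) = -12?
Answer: 346932/143 ≈ 2426.1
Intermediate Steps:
P(T) = -18 (P(T) = (3/2)*(-12) = -18)
(P(4 - 1*0) + 60/143)*(-138) = (-18 + 60/143)*(-138) = -2514/143*(-138) = 346932/143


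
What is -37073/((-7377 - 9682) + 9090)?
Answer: 37073/7969 ≈ 4.6522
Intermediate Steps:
-37073/((-7377 - 9682) + 9090) = -37073/(-17059 + 9090) = -37073/(-7969) = -37073*(-1/7969) = 37073/7969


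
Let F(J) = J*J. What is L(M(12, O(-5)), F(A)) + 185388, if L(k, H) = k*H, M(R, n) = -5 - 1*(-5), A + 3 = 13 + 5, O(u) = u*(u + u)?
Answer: 185388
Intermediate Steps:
O(u) = 2*u² (O(u) = u*(2*u) = 2*u²)
A = 15 (A = -3 + (13 + 5) = -3 + 18 = 15)
F(J) = J²
M(R, n) = 0 (M(R, n) = -5 + 5 = 0)
L(k, H) = H*k
L(M(12, O(-5)), F(A)) + 185388 = 15²*0 + 185388 = 225*0 + 185388 = 0 + 185388 = 185388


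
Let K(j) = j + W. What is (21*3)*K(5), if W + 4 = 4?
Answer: 315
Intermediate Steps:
W = 0 (W = -4 + 4 = 0)
K(j) = j (K(j) = j + 0 = j)
(21*3)*K(5) = (21*3)*5 = 63*5 = 315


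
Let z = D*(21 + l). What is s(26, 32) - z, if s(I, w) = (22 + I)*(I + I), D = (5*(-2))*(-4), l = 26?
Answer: 616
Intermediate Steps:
D = 40 (D = -10*(-4) = 40)
s(I, w) = 2*I*(22 + I) (s(I, w) = (22 + I)*(2*I) = 2*I*(22 + I))
z = 1880 (z = 40*(21 + 26) = 40*47 = 1880)
s(26, 32) - z = 2*26*(22 + 26) - 1*1880 = 2*26*48 - 1880 = 2496 - 1880 = 616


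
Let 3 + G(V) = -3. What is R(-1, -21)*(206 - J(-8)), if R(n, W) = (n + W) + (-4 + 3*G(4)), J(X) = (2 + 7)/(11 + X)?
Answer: -8932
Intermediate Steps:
J(X) = 9/(11 + X)
G(V) = -6 (G(V) = -3 - 3 = -6)
R(n, W) = -22 + W + n (R(n, W) = (n + W) + (-4 + 3*(-6)) = (W + n) + (-4 - 18) = (W + n) - 22 = -22 + W + n)
R(-1, -21)*(206 - J(-8)) = (-22 - 21 - 1)*(206 - 9/(11 - 8)) = -44*(206 - 9/3) = -44*(206 - 1*3) = -44*(206 - 3) = -44*203 = -8932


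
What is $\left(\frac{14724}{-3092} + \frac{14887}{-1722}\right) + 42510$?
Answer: $\frac{56567469727}{1331106} \approx 42497.0$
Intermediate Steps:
$\left(\frac{14724}{-3092} + \frac{14887}{-1722}\right) + 42510 = \left(14724 \left(- \frac{1}{3092}\right) + 14887 \left(- \frac{1}{1722}\right)\right) + 42510 = \left(- \frac{3681}{773} - \frac{14887}{1722}\right) + 42510 = - \frac{17846333}{1331106} + 42510 = \frac{56567469727}{1331106}$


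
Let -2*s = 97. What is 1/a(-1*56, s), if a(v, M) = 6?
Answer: 1/6 ≈ 0.16667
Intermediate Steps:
s = -97/2 (s = -1/2*97 = -97/2 ≈ -48.500)
1/a(-1*56, s) = 1/6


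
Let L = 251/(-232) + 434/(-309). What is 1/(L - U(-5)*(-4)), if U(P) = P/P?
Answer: 71688/108505 ≈ 0.66069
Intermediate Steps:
U(P) = 1
L = -178247/71688 (L = 251*(-1/232) + 434*(-1/309) = -251/232 - 434/309 = -178247/71688 ≈ -2.4864)
1/(L - U(-5)*(-4)) = 1/(-178247/71688 - 1*1*(-4)) = 1/(-178247/71688 - 1*(-4)) = 1/(-178247/71688 + 4) = 1/(108505/71688) = 71688/108505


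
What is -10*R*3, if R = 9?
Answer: -270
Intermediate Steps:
-10*R*3 = -10*9*3 = -90*3 = -270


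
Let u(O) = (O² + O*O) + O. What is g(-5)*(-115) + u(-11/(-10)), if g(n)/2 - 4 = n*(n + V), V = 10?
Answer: 120838/25 ≈ 4833.5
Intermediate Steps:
g(n) = 8 + 2*n*(10 + n) (g(n) = 8 + 2*(n*(n + 10)) = 8 + 2*(n*(10 + n)) = 8 + 2*n*(10 + n))
u(O) = O + 2*O² (u(O) = (O² + O²) + O = 2*O² + O = O + 2*O²)
g(-5)*(-115) + u(-11/(-10)) = (8 + 2*(-5)² + 20*(-5))*(-115) + (-11/(-10))*(1 + 2*(-11/(-10))) = (8 + 2*25 - 100)*(-115) + (-11*(-⅒))*(1 + 2*(-11*(-⅒))) = (8 + 50 - 100)*(-115) + 11*(1 + 2*(11/10))/10 = -42*(-115) + 11*(1 + 11/5)/10 = 4830 + (11/10)*(16/5) = 4830 + 88/25 = 120838/25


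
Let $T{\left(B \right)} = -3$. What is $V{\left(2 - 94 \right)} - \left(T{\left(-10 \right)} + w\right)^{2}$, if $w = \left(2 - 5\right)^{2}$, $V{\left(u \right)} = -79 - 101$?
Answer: $-216$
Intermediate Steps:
$V{\left(u \right)} = -180$
$w = 9$ ($w = \left(-3\right)^{2} = 9$)
$V{\left(2 - 94 \right)} - \left(T{\left(-10 \right)} + w\right)^{2} = -180 - \left(-3 + 9\right)^{2} = -180 - 6^{2} = -180 - 36 = -216$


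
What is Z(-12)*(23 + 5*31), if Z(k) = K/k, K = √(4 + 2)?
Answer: -89*√6/6 ≈ -36.334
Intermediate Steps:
K = √6 ≈ 2.4495
Z(k) = √6/k
Z(-12)*(23 + 5*31) = (√6/(-12))*(23 + 5*31) = (√6*(-1/12))*(23 + 155) = -√6/12*178 = -89*√6/6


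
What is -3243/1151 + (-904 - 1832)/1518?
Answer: -1345335/291203 ≈ -4.6199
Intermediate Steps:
-3243/1151 + (-904 - 1832)/1518 = -3243*1/1151 - 2736*1/1518 = -3243/1151 - 456/253 = -1345335/291203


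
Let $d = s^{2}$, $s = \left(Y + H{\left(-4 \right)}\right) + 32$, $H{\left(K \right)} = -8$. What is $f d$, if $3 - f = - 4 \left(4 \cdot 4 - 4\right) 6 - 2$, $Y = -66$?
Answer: $516852$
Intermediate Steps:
$s = -42$ ($s = \left(-66 - 8\right) + 32 = -74 + 32 = -42$)
$d = 1764$ ($d = \left(-42\right)^{2} = 1764$)
$f = 293$ ($f = 3 - \left(- 4 \left(4 \cdot 4 - 4\right) 6 - 2\right) = 3 - \left(- 4 \left(16 - 4\right) 6 - 2\right) = 3 - \left(- 4 \cdot 12 \cdot 6 - 2\right) = 3 - \left(\left(-4\right) 72 - 2\right) = 3 - \left(-288 - 2\right) = 3 - -290 = 3 + 290 = 293$)
$f d = 293 \cdot 1764 = 516852$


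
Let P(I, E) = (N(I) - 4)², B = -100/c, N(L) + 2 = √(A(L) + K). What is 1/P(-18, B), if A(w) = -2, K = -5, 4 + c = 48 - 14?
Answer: (6 - I*√7)⁻² ≈ 0.015684 + 0.017171*I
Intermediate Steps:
c = 30 (c = -4 + (48 - 14) = -4 + 34 = 30)
N(L) = -2 + I*√7 (N(L) = -2 + √(-2 - 5) = -2 + √(-7) = -2 + I*√7)
B = -10/3 (B = -100/30 = -100*1/30 = -10/3 ≈ -3.3333)
P(I, E) = (-6 + I*√7)² (P(I, E) = ((-2 + I*√7) - 4)² = (-6 + I*√7)²)
1/P(-18, B) = 1/((6 - I*√7)²) = (6 - I*√7)⁻²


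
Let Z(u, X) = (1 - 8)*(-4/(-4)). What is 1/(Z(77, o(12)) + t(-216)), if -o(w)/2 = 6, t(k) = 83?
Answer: 1/76 ≈ 0.013158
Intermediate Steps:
o(w) = -12 (o(w) = -2*6 = -12)
Z(u, X) = -7 (Z(u, X) = -(-28)*(-1)/4 = -7*1 = -7)
1/(Z(77, o(12)) + t(-216)) = 1/(-7 + 83) = 1/76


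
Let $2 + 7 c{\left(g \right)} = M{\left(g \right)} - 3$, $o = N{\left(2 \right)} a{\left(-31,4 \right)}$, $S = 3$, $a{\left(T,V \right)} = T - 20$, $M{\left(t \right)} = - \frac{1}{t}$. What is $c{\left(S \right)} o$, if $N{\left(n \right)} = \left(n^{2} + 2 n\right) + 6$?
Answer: $544$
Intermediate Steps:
$N{\left(n \right)} = 6 + n^{2} + 2 n$
$a{\left(T,V \right)} = -20 + T$ ($a{\left(T,V \right)} = T - 20 = -20 + T$)
$o = -714$ ($o = \left(6 + 2^{2} + 2 \cdot 2\right) \left(-20 - 31\right) = \left(6 + 4 + 4\right) \left(-51\right) = 14 \left(-51\right) = -714$)
$c{\left(g \right)} = - \frac{5}{7} - \frac{1}{7 g}$ ($c{\left(g \right)} = - \frac{2}{7} + \frac{- \frac{1}{g} - 3}{7} = - \frac{2}{7} + \frac{-3 - \frac{1}{g}}{7} = - \frac{2}{7} - \left(\frac{3}{7} + \frac{1}{7 g}\right) = - \frac{5}{7} - \frac{1}{7 g}$)
$c{\left(S \right)} o = \frac{-1 - 15}{7 \cdot 3} \left(-714\right) = \frac{1}{7} \cdot \frac{1}{3} \left(-1 - 15\right) \left(-714\right) = \frac{1}{7} \cdot \frac{1}{3} \left(-16\right) \left(-714\right) = \left(- \frac{16}{21}\right) \left(-714\right) = 544$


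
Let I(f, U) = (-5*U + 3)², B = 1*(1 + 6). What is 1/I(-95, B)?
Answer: 1/1024 ≈ 0.00097656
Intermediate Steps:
B = 7 (B = 1*7 = 7)
I(f, U) = (3 - 5*U)²
1/I(-95, B) = 1/((-3 + 5*7)²) = 1/((-3 + 35)²) = 1/(32²) = 1/1024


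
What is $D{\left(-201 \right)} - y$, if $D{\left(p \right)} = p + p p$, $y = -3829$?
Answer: $44029$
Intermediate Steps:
$D{\left(p \right)} = p + p^{2}$
$D{\left(-201 \right)} - y = - 201 \left(1 - 201\right) - -3829 = \left(-201\right) \left(-200\right) + 3829 = 40200 + 3829 = 44029$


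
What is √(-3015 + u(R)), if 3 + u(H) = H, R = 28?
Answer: I*√2990 ≈ 54.681*I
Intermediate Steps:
u(H) = -3 + H
√(-3015 + u(R)) = √(-3015 + (-3 + 28)) = √(-3015 + 25) = √(-2990) = I*√2990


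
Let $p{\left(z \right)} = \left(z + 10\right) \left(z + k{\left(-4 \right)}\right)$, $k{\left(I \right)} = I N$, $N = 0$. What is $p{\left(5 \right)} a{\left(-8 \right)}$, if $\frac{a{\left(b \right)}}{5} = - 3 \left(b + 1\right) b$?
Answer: $-63000$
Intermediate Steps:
$k{\left(I \right)} = 0$ ($k{\left(I \right)} = I 0 = 0$)
$a{\left(b \right)} = 5 b \left(-3 - 3 b\right)$ ($a{\left(b \right)} = 5 - 3 \left(b + 1\right) b = 5 - 3 \left(1 + b\right) b = 5 \left(-3 - 3 b\right) b = 5 b \left(-3 - 3 b\right)$)
$p{\left(z \right)} = z \left(10 + z\right)$ ($p{\left(z \right)} = \left(z + 10\right) \left(z + 0\right) = \left(10 + z\right) z = z \left(10 + z\right)$)
$p{\left(5 \right)} a{\left(-8 \right)} = 5 \left(10 + 5\right) \left(\left(-15\right) \left(-8\right) \left(1 - 8\right)\right) = 5 \cdot 15 \left(\left(-15\right) \left(-8\right) \left(-7\right)\right) = 75 \left(-840\right) = -63000$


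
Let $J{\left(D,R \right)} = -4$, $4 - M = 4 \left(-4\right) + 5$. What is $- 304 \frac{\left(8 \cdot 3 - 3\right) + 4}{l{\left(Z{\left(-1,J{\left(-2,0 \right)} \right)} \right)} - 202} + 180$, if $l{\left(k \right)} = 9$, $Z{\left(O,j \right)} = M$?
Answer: $\frac{42340}{193} \approx 219.38$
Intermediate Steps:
$M = 15$ ($M = 4 - \left(4 \left(-4\right) + 5\right) = 4 - \left(-16 + 5\right) = 4 - -11 = 4 + 11 = 15$)
$Z{\left(O,j \right)} = 15$
$- 304 \frac{\left(8 \cdot 3 - 3\right) + 4}{l{\left(Z{\left(-1,J{\left(-2,0 \right)} \right)} \right)} - 202} + 180 = - 304 \frac{\left(8 \cdot 3 - 3\right) + 4}{9 - 202} + 180 = - 304 \frac{\left(24 - 3\right) + 4}{-193} + 180 = - 304 \left(21 + 4\right) \left(- \frac{1}{193}\right) + 180 = - 304 \cdot 25 \left(- \frac{1}{193}\right) + 180 = \left(-304\right) \left(- \frac{25}{193}\right) + 180 = \frac{7600}{193} + 180 = \frac{42340}{193}$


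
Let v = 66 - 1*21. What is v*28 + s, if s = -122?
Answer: 1138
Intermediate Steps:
v = 45 (v = 66 - 21 = 45)
v*28 + s = 45*28 - 122 = 1260 - 122 = 1138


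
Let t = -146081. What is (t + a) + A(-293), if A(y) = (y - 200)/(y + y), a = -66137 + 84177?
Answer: -75031533/586 ≈ -1.2804e+5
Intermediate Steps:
a = 18040
A(y) = (-200 + y)/(2*y) (A(y) = (-200 + y)/((2*y)) = (-200 + y)*(1/(2*y)) = (-200 + y)/(2*y))
(t + a) + A(-293) = (-146081 + 18040) + (1/2)*(-200 - 293)/(-293) = -128041 + (1/2)*(-1/293)*(-493) = -128041 + 493/586 = -75031533/586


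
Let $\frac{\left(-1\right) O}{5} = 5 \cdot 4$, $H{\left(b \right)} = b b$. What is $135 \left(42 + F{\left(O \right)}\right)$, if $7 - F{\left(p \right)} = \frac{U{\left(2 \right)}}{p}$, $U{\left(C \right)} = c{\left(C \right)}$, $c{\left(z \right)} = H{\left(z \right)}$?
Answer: $\frac{33102}{5} \approx 6620.4$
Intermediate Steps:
$H{\left(b \right)} = b^{2}$
$O = -100$ ($O = - 5 \cdot 5 \cdot 4 = \left(-5\right) 20 = -100$)
$c{\left(z \right)} = z^{2}$
$U{\left(C \right)} = C^{2}$
$F{\left(p \right)} = 7 - \frac{4}{p}$ ($F{\left(p \right)} = 7 - \frac{2^{2}}{p} = 7 - \frac{4}{p}$)
$135 \left(42 + F{\left(O \right)}\right) = 135 \left(42 + \left(7 - \frac{4}{-100}\right)\right) = 135 \left(42 + \left(7 - - \frac{1}{25}\right)\right) = 135 \left(42 + \left(7 + \frac{1}{25}\right)\right) = 135 \left(42 + \frac{176}{25}\right) = 135 \cdot \frac{1226}{25} = \frac{33102}{5}$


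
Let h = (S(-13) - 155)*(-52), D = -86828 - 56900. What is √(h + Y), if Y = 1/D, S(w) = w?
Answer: √11279124930281/35932 ≈ 93.467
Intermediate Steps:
D = -143728
h = 8736 (h = (-13 - 155)*(-52) = -168*(-52) = 8736)
Y = -1/143728 (Y = 1/(-143728) = -1/143728 ≈ -6.9576e-6)
√(h + Y) = √(8736 - 1/143728) = √(1255607807/143728) = √11279124930281/35932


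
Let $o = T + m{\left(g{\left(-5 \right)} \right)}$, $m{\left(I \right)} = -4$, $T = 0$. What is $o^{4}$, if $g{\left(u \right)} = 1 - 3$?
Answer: $256$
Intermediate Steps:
$g{\left(u \right)} = -2$
$o = -4$ ($o = 0 - 4 = -4$)
$o^{4} = \left(-4\right)^{4} = 256$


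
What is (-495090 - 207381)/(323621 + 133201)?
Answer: -234157/152274 ≈ -1.5377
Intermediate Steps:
(-495090 - 207381)/(323621 + 133201) = -702471/456822 = -702471*1/456822 = -234157/152274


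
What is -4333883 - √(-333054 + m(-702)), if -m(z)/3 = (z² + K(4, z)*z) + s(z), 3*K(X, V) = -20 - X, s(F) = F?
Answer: -4333883 - 12*I*√12682 ≈ -4.3339e+6 - 1351.4*I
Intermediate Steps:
K(X, V) = -20/3 - X/3 (K(X, V) = (-20 - X)/3 = -20/3 - X/3)
m(z) = -3*z² + 21*z (m(z) = -3*((z² + (-20/3 - ⅓*4)*z) + z) = -3*((z² + (-20/3 - 4/3)*z) + z) = -3*((z² - 8*z) + z) = -3*(z² - 7*z) = -3*z² + 21*z)
-4333883 - √(-333054 + m(-702)) = -4333883 - √(-333054 + 3*(-702)*(7 - 1*(-702))) = -4333883 - √(-333054 + 3*(-702)*(7 + 702)) = -4333883 - √(-333054 + 3*(-702)*709) = -4333883 - √(-333054 - 1493154) = -4333883 - √(-1826208) = -4333883 - 12*I*√12682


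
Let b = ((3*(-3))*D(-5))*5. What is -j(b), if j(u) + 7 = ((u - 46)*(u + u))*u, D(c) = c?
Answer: -18123743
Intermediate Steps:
b = 225 (b = ((3*(-3))*(-5))*5 = -9*(-5)*5 = 45*5 = 225)
j(u) = -7 + 2*u²*(-46 + u) (j(u) = -7 + ((u - 46)*(u + u))*u = -7 + ((-46 + u)*(2*u))*u = -7 + (2*u*(-46 + u))*u = -7 + 2*u²*(-46 + u))
-j(b) = -(-7 - 92*225² + 2*225³) = -(-7 - 92*50625 + 2*11390625) = -(-7 - 4657500 + 22781250) = -1*18123743 = -18123743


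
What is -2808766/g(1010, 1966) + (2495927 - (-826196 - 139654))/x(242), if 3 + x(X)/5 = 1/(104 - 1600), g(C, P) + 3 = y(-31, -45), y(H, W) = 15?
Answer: -62594286787/134670 ≈ -4.6480e+5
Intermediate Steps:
g(C, P) = 12 (g(C, P) = -3 + 15 = 12)
x(X) = -22445/1496 (x(X) = -15 + 5/(104 - 1600) = -15 + 5/(-1496) = -15 + 5*(-1/1496) = -15 - 5/1496 = -22445/1496)
-2808766/g(1010, 1966) + (2495927 - (-826196 - 139654))/x(242) = -2808766/12 + (2495927 - (-826196 - 139654))/(-22445/1496) = -2808766*1/12 + (2495927 - 1*(-965850))*(-1496/22445) = -1404383/6 + (2495927 + 965850)*(-1496/22445) = -1404383/6 + 3461777*(-1496/22445) = -1404383/6 - 5178818392/22445 = -62594286787/134670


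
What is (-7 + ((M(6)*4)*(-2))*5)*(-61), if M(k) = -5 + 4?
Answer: -2013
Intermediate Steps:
M(k) = -1
(-7 + ((M(6)*4)*(-2))*5)*(-61) = (-7 + (-1*4*(-2))*5)*(-61) = (-7 - 4*(-2)*5)*(-61) = (-7 + 8*5)*(-61) = (-7 + 40)*(-61) = 33*(-61) = -2013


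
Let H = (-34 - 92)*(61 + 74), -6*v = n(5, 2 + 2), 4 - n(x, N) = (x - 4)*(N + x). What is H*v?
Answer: -14175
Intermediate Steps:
n(x, N) = 4 - (-4 + x)*(N + x) (n(x, N) = 4 - (x - 4)*(N + x) = 4 - (-4 + x)*(N + x))
v = 5/6 (v = -(4 - 1*5**2 + 4*(2 + 2) + 4*5 - 1*(2 + 2)*5)/6 = -(4 - 1*25 + 4*4 + 20 - 1*4*5)/6 = -(4 - 25 + 16 + 20 - 20)/6 = -1/6*(-5) = 5/6 ≈ 0.83333)
H = -17010 (H = -126*135 = -17010)
H*v = -17010*5/6 = -14175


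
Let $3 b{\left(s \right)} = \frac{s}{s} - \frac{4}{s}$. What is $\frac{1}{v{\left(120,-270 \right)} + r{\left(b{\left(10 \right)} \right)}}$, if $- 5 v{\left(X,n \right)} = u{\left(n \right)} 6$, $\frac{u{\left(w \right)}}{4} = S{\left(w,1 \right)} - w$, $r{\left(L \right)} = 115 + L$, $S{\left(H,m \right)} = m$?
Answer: $- \frac{5}{5928} \approx -0.00084346$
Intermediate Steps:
$b{\left(s \right)} = \frac{1}{3} - \frac{4}{3 s}$ ($b{\left(s \right)} = \frac{\frac{s}{s} - \frac{4}{s}}{3} = \frac{1 - \frac{4}{s}}{3} = \frac{1}{3} - \frac{4}{3 s}$)
$u{\left(w \right)} = 4 - 4 w$ ($u{\left(w \right)} = 4 \left(1 - w\right) = 4 - 4 w$)
$v{\left(X,n \right)} = - \frac{24}{5} + \frac{24 n}{5}$ ($v{\left(X,n \right)} = - \frac{\left(4 - 4 n\right) 6}{5} = - \frac{24 - 24 n}{5} = - \frac{24}{5} + \frac{24 n}{5}$)
$\frac{1}{v{\left(120,-270 \right)} + r{\left(b{\left(10 \right)} \right)}} = \frac{1}{\left(- \frac{24}{5} + \frac{24}{5} \left(-270\right)\right) + \left(115 + \frac{-4 + 10}{3 \cdot 10}\right)} = \frac{1}{\left(- \frac{24}{5} - 1296\right) + \left(115 + \frac{1}{3} \cdot \frac{1}{10} \cdot 6\right)} = \frac{1}{- \frac{6504}{5} + \left(115 + \frac{1}{5}\right)} = \frac{1}{- \frac{6504}{5} + \frac{576}{5}} = \frac{1}{- \frac{5928}{5}} = - \frac{5}{5928}$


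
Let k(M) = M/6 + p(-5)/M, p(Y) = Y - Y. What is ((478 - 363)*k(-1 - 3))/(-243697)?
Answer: 230/731091 ≈ 0.00031460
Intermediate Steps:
p(Y) = 0
k(M) = M/6 (k(M) = M/6 + 0/M = M*(1/6) + 0 = M/6 + 0 = M/6)
((478 - 363)*k(-1 - 3))/(-243697) = ((478 - 363)*((-1 - 3)/6))/(-243697) = (115*((1/6)*(-4)))*(-1/243697) = (115*(-2/3))*(-1/243697) = -230/3*(-1/243697) = 230/731091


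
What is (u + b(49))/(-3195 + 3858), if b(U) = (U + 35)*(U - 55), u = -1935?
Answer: -813/221 ≈ -3.6787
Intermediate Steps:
b(U) = (-55 + U)*(35 + U) (b(U) = (35 + U)*(-55 + U) = (-55 + U)*(35 + U))
(u + b(49))/(-3195 + 3858) = (-1935 + (-1925 + 49² - 20*49))/(-3195 + 3858) = (-1935 + (-1925 + 2401 - 980))/663 = (-1935 - 504)*(1/663) = -2439*1/663 = -813/221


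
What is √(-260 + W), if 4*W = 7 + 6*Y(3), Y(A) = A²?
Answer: I*√979/2 ≈ 15.644*I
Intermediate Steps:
W = 61/4 (W = (7 + 6*3²)/4 = (7 + 6*9)/4 = (7 + 54)/4 = (¼)*61 = 61/4 ≈ 15.250)
√(-260 + W) = √(-260 + 61/4) = √(-979/4) = I*√979/2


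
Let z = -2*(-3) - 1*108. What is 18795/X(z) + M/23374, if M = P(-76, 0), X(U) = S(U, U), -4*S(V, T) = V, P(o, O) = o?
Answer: 146437464/198679 ≈ 737.06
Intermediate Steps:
z = -102 (z = 6 - 108 = -102)
S(V, T) = -V/4
X(U) = -U/4
M = -76
18795/X(z) + M/23374 = 18795/((-¼*(-102))) - 76/23374 = 18795/(51/2) - 76*1/23374 = 18795*(2/51) - 38/11687 = 12530/17 - 38/11687 = 146437464/198679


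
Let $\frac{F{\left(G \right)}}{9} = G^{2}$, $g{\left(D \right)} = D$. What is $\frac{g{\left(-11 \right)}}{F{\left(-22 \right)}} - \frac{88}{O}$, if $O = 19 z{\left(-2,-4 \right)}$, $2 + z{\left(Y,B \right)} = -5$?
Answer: $\frac{34715}{52668} \approx 0.65913$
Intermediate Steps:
$z{\left(Y,B \right)} = -7$ ($z{\left(Y,B \right)} = -2 - 5 = -7$)
$F{\left(G \right)} = 9 G^{2}$
$O = -133$ ($O = 19 \left(-7\right) = -133$)
$\frac{g{\left(-11 \right)}}{F{\left(-22 \right)}} - \frac{88}{O} = - \frac{11}{9 \left(-22\right)^{2}} - \frac{88}{-133} = - \frac{11}{9 \cdot 484} - - \frac{88}{133} = - \frac{11}{4356} + \frac{88}{133} = \left(-11\right) \frac{1}{4356} + \frac{88}{133} = - \frac{1}{396} + \frac{88}{133} = \frac{34715}{52668}$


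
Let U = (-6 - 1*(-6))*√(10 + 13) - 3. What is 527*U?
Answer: -1581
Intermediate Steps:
U = -3 (U = (-6 + 6)*√23 - 3 = 0*√23 - 3 = 0 - 3 = -3)
527*U = 527*(-3) = -1581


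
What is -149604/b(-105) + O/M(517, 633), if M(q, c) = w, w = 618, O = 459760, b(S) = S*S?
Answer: 13165076/18025 ≈ 730.38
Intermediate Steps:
b(S) = S**2
M(q, c) = 618
-149604/b(-105) + O/M(517, 633) = -149604/((-105)**2) + 459760/618 = -149604/11025 + 459760*(1/618) = -149604*1/11025 + 229880/309 = -7124/525 + 229880/309 = 13165076/18025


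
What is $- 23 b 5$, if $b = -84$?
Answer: $9660$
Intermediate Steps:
$- 23 b 5 = \left(-23\right) \left(-84\right) 5 = 1932 \cdot 5 = 9660$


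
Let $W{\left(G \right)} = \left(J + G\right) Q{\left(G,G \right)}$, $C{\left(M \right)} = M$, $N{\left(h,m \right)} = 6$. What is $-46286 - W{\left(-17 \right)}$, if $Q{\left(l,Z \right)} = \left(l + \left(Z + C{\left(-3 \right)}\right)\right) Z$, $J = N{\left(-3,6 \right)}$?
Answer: $-39367$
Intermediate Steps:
$J = 6$
$Q{\left(l,Z \right)} = Z \left(-3 + Z + l\right)$ ($Q{\left(l,Z \right)} = \left(l + \left(Z - 3\right)\right) Z = \left(l + \left(-3 + Z\right)\right) Z = \left(-3 + Z + l\right) Z = Z \left(-3 + Z + l\right)$)
$W{\left(G \right)} = G \left(-3 + 2 G\right) \left(6 + G\right)$ ($W{\left(G \right)} = \left(6 + G\right) G \left(-3 + G + G\right) = \left(6 + G\right) G \left(-3 + 2 G\right) = G \left(-3 + 2 G\right) \left(6 + G\right)$)
$-46286 - W{\left(-17 \right)} = -46286 - - 17 \left(-3 + 2 \left(-17\right)\right) \left(6 - 17\right) = -46286 - \left(-17\right) \left(-3 - 34\right) \left(-11\right) = -46286 - \left(-17\right) \left(-37\right) \left(-11\right) = -46286 - -6919 = -46286 + 6919 = -39367$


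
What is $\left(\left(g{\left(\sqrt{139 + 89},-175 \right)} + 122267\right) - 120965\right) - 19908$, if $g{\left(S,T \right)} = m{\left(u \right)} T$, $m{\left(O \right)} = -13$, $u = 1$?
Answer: $-16331$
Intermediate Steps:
$g{\left(S,T \right)} = - 13 T$
$\left(\left(g{\left(\sqrt{139 + 89},-175 \right)} + 122267\right) - 120965\right) - 19908 = \left(\left(\left(-13\right) \left(-175\right) + 122267\right) - 120965\right) - 19908 = \left(\left(2275 + 122267\right) - 120965\right) - 19908 = \left(124542 - 120965\right) - 19908 = 3577 - 19908 = -16331$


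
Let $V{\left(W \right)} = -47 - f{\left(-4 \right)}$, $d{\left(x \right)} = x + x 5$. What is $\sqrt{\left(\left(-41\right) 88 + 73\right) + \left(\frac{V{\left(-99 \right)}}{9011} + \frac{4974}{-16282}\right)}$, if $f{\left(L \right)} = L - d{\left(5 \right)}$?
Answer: $\frac{5 i \sqrt{761006918684389209}}{73358551} \approx 59.458 i$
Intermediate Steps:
$d{\left(x \right)} = 6 x$ ($d{\left(x \right)} = x + 5 x = 6 x$)
$f{\left(L \right)} = -30 + L$ ($f{\left(L \right)} = L - 6 \cdot 5 = L - 30 = -30 + L$)
$V{\left(W \right)} = -13$ ($V{\left(W \right)} = -47 - \left(-30 - 4\right) = -47 - -34 = -47 + 34 = -13$)
$\sqrt{\left(\left(-41\right) 88 + 73\right) + \left(\frac{V{\left(-99 \right)}}{9011} + \frac{4974}{-16282}\right)} = \sqrt{\left(\left(-41\right) 88 + 73\right) + \left(- \frac{13}{9011} + \frac{4974}{-16282}\right)} = \sqrt{\left(-3608 + 73\right) + \left(\left(-13\right) \frac{1}{9011} + 4974 \left(- \frac{1}{16282}\right)\right)} = \sqrt{-3535 - \frac{22516190}{73358551}} = \sqrt{- \frac{259344993975}{73358551}} = \frac{5 i \sqrt{761006918684389209}}{73358551}$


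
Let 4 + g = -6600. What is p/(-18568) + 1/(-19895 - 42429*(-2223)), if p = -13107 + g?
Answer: 682721297935/643131701784 ≈ 1.0616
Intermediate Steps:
g = -6604 (g = -4 - 6600 = -6604)
p = -19711 (p = -13107 - 6604 = -19711)
p/(-18568) + 1/(-19895 - 42429*(-2223)) = -19711/(-18568) + 1/(-19895 - 42429*(-2223)) = -19711*(-1/18568) - 1/2223/(-62324) = 19711/18568 - 1/62324*(-1/2223) = 19711/18568 + 1/138546252 = 682721297935/643131701784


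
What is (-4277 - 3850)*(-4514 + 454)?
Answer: 32995620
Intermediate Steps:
(-4277 - 3850)*(-4514 + 454) = -8127*(-4060) = 32995620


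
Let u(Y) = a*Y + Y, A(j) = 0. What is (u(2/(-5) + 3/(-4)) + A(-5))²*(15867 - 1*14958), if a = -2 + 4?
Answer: 4327749/400 ≈ 10819.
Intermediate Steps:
a = 2
u(Y) = 3*Y (u(Y) = 2*Y + Y = 3*Y)
(u(2/(-5) + 3/(-4)) + A(-5))²*(15867 - 1*14958) = (3*(2/(-5) + 3/(-4)) + 0)²*(15867 - 1*14958) = (3*(2*(-⅕) + 3*(-¼)) + 0)²*(15867 - 14958) = (3*(-⅖ - ¾) + 0)²*909 = (3*(-23/20) + 0)²*909 = (-69/20 + 0)²*909 = (-69/20)²*909 = (4761/400)*909 = 4327749/400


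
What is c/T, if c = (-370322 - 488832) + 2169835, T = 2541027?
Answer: 1310681/2541027 ≈ 0.51581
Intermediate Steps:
c = 1310681 (c = -859154 + 2169835 = 1310681)
c/T = 1310681/2541027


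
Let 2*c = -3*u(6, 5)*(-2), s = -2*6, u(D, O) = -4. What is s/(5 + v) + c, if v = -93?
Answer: -261/22 ≈ -11.864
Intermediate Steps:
s = -12
c = -12 (c = (-3*(-4)*(-2))/2 = (12*(-2))/2 = (1/2)*(-24) = -12)
s/(5 + v) + c = -12/(5 - 93) - 12 = -12/(-88) - 12 = -1/88*(-12) - 12 = 3/22 - 12 = -261/22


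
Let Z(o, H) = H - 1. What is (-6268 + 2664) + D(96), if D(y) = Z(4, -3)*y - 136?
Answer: -4124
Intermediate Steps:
Z(o, H) = -1 + H
D(y) = -136 - 4*y (D(y) = (-1 - 3)*y - 136 = -4*y - 136 = -136 - 4*y)
(-6268 + 2664) + D(96) = (-6268 + 2664) + (-136 - 4*96) = -3604 + (-136 - 384) = -3604 - 520 = -4124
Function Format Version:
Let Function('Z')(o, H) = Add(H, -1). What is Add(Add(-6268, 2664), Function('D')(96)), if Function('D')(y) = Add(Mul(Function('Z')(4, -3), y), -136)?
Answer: -4124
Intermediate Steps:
Function('Z')(o, H) = Add(-1, H)
Function('D')(y) = Add(-136, Mul(-4, y)) (Function('D')(y) = Add(Mul(Add(-1, -3), y), -136) = Add(Mul(-4, y), -136) = Add(-136, Mul(-4, y)))
Add(Add(-6268, 2664), Function('D')(96)) = Add(Add(-6268, 2664), Add(-136, Mul(-4, 96))) = Add(-3604, Add(-136, -384)) = Add(-3604, -520) = -4124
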